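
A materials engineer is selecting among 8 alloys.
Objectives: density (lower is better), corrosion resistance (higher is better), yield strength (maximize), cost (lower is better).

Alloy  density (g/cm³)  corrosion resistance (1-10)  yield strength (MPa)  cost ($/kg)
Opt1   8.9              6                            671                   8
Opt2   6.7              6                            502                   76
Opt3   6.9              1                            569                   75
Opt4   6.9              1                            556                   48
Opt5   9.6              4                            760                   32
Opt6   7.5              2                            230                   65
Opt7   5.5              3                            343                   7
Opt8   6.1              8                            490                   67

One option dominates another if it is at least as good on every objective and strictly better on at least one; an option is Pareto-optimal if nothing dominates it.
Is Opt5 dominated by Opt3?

Opt3 vs Opt5: Opt3 is worse on corrosion resistance (1 vs 4), so it does not dominate Opt5.

No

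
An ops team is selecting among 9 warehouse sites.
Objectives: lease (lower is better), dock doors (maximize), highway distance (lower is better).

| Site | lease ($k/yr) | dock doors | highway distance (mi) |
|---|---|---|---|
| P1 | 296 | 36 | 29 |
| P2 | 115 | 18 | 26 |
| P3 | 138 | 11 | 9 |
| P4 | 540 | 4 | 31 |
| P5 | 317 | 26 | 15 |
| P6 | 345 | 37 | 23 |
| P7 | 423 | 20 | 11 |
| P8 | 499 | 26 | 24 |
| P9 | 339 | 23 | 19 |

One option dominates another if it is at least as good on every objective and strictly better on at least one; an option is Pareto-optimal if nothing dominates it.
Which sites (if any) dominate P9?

P5: lease 317≤339, dock doors 26≥23, highway distance 15≤19 — dominates P9.
Others (P1, P2, P3, P4, P6, P7, P8) are each worse than P9 on at least one objective.

P5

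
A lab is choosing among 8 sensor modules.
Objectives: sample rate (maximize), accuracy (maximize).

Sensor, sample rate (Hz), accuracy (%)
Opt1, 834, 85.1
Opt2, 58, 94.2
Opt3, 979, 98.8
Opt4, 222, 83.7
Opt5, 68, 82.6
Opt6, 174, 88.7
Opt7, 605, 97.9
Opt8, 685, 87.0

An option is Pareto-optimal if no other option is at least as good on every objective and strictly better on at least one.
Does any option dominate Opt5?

Opt1 vs Opt5: sample rate 834≥68, accuracy 85.1≥82.6 — Opt1 is at least as good on every objective and strictly better on at least one, so Opt1 dominates Opt5.

Yes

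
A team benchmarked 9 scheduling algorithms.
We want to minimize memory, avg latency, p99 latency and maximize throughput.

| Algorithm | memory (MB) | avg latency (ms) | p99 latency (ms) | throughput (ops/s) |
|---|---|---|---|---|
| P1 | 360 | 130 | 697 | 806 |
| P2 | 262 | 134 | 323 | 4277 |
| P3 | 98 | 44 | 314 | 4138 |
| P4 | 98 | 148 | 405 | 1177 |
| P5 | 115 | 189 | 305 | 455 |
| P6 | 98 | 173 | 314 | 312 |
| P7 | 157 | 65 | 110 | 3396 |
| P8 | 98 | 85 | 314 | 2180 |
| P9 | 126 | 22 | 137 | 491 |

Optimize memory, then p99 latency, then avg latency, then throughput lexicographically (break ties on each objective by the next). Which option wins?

First minimize memory: best is 98, kept {P3, P4, P6, P8}.
Then minimize p99 latency: best is 314, kept {P3, P6, P8}.
Then minimize avg latency: best is 44, kept {P3}.

P3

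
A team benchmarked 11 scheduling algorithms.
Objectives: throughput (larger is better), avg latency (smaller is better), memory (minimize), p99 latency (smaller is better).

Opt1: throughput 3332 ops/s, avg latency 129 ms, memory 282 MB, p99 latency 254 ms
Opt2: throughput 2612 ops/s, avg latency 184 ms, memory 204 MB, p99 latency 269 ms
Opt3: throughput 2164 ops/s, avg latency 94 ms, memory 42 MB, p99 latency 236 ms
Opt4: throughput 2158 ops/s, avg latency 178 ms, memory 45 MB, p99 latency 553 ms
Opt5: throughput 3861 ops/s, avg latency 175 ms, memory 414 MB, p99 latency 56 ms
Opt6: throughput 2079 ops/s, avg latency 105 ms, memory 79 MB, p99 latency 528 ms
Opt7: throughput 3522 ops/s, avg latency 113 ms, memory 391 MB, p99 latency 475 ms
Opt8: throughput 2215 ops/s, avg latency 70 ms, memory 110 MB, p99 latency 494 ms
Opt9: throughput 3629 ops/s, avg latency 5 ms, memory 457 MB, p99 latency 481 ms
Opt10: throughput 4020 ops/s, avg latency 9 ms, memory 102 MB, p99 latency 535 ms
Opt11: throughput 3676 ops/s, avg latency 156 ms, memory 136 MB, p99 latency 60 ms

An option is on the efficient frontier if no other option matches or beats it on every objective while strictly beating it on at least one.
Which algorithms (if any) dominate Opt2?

Opt11: throughput 3676≥2612, avg latency 156≤184, memory 136≤204, p99 latency 60≤269 — dominates Opt2.
Others (Opt1, Opt3, Opt4, Opt5, Opt6, Opt7, Opt8, Opt9, Opt10) are each worse than Opt2 on at least one objective.

Opt11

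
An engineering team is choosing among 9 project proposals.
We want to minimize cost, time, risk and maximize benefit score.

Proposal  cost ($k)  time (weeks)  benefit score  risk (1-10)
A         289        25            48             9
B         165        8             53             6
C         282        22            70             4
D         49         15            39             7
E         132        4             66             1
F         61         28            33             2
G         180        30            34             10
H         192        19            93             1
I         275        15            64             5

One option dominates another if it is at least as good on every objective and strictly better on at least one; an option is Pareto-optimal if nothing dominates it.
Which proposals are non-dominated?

A: dominated by B (cost 165≤289, time 8≤25, benefit score 53≥48, risk 6≤9).
B: dominated by E (cost 132≤165, time 4≤8, benefit score 66≥53, risk 1≤6).
C: dominated by H (cost 192≤282, time 19≤22, benefit score 93≥70, risk 1≤4).
D: not dominated (best cost).
E: not dominated (best time).
F: not dominated.
G: dominated by B (cost 165≤180, time 8≤30, benefit score 53≥34, risk 6≤10).
H: not dominated (best benefit score).
I: dominated by E (cost 132≤275, time 4≤15, benefit score 66≥64, risk 1≤5).

D, E, F, H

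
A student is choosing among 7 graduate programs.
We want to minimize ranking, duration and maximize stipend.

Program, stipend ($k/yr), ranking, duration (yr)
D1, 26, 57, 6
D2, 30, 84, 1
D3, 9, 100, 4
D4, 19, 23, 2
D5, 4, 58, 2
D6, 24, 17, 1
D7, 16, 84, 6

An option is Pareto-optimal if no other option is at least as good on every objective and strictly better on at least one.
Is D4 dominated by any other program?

Yes

D6 vs D4: stipend 24≥19, ranking 17≤23, duration 1≤2 — D6 is at least as good on every objective and strictly better on at least one, so D6 dominates D4.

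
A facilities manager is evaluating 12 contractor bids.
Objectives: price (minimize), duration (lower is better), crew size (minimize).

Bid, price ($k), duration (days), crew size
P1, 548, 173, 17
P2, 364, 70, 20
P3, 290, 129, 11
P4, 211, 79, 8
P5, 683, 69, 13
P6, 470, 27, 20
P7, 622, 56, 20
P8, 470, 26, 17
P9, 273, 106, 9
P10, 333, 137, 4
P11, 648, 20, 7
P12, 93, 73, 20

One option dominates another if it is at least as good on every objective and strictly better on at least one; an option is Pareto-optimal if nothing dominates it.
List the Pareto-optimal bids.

P1: dominated by P3 (price 290≤548, duration 129≤173, crew size 11≤17).
P2: not dominated.
P3: dominated by P4 (price 211≤290, duration 79≤129, crew size 8≤11).
P4: not dominated.
P5: dominated by P11 (price 648≤683, duration 20≤69, crew size 7≤13).
P6: dominated by P8 (price 470≤470, duration 26≤27, crew size 17≤20).
P7: dominated by P6 (price 470≤622, duration 27≤56, crew size 20≤20).
P8: not dominated.
P9: dominated by P4 (price 211≤273, duration 79≤106, crew size 8≤9).
P10: not dominated (best crew size).
P11: not dominated (best duration).
P12: not dominated (best price).

P2, P4, P8, P10, P11, P12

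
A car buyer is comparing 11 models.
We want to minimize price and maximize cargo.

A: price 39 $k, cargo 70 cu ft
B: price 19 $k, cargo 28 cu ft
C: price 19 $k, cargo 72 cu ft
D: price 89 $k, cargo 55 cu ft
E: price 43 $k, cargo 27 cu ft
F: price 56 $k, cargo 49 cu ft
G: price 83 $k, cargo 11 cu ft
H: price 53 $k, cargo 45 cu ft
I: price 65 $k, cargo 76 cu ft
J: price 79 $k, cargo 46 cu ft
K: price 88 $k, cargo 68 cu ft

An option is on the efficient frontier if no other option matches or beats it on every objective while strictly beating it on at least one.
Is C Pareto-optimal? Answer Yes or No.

A: worse on price (39 vs 19).
B: worse on cargo (28 vs 72).
D: worse on price (89 vs 19).
E: worse on price (43 vs 19).
F: worse on price (56 vs 19).
G: worse on price (83 vs 19).
H: worse on price (53 vs 19).
I: worse on price (65 vs 19).
J: worse on price (79 vs 19).
K: worse on price (88 vs 19).
No option is at least as good as C on every objective and strictly better on one.

Yes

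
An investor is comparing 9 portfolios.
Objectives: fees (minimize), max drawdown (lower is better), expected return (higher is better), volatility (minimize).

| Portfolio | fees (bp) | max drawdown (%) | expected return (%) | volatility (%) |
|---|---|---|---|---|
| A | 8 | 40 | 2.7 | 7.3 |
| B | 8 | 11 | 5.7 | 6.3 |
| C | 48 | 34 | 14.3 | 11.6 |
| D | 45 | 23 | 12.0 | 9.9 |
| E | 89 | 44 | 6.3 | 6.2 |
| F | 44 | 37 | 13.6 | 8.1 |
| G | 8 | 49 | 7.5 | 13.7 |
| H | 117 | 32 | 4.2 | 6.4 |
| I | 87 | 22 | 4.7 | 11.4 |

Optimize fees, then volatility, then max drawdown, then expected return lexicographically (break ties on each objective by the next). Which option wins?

B

First minimize fees: best is 8, kept {A, B, G}.
Then minimize volatility: best is 6.3, kept {B}.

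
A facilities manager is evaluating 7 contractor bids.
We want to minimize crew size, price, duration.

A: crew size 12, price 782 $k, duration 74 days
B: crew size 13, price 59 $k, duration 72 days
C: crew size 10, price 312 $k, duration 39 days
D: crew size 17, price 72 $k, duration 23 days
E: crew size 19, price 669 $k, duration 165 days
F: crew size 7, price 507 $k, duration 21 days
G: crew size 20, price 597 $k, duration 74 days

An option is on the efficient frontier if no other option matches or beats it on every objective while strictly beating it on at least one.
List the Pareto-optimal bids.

B, C, D, F

A: dominated by C (crew size 10≤12, price 312≤782, duration 39≤74).
B: not dominated (best price).
C: not dominated.
D: not dominated.
E: dominated by B (crew size 13≤19, price 59≤669, duration 72≤165).
F: not dominated (best crew size).
G: dominated by B (crew size 13≤20, price 59≤597, duration 72≤74).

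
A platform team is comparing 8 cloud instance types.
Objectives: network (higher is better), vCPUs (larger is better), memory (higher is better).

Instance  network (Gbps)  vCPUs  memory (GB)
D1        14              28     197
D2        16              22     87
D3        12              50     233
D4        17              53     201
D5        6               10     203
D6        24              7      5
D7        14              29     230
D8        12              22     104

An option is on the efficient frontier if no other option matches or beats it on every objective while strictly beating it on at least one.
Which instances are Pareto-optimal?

D3, D4, D6, D7

D1: dominated by D4 (network 17≥14, vCPUs 53≥28, memory 201≥197).
D2: dominated by D4 (network 17≥16, vCPUs 53≥22, memory 201≥87).
D3: not dominated (best memory).
D4: not dominated (best vCPUs).
D5: dominated by D3 (network 12≥6, vCPUs 50≥10, memory 233≥203).
D6: not dominated (best network).
D7: not dominated.
D8: dominated by D1 (network 14≥12, vCPUs 28≥22, memory 197≥104).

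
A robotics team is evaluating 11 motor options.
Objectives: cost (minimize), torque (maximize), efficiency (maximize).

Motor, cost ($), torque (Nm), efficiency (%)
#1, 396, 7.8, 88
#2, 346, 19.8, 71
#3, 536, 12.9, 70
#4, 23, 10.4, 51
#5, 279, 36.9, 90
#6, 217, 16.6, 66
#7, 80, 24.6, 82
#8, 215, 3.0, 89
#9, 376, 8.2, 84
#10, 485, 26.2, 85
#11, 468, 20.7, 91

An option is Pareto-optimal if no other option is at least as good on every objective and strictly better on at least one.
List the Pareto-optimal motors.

#4, #5, #7, #8, #11

#1: dominated by #5 (cost 279≤396, torque 36.9≥7.8, efficiency 90≥88).
#2: dominated by #5 (cost 279≤346, torque 36.9≥19.8, efficiency 90≥71).
#3: dominated by #2 (cost 346≤536, torque 19.8≥12.9, efficiency 71≥70).
#4: not dominated (best cost).
#5: not dominated (best torque).
#6: dominated by #7 (cost 80≤217, torque 24.6≥16.6, efficiency 82≥66).
#7: not dominated.
#8: not dominated.
#9: dominated by #5 (cost 279≤376, torque 36.9≥8.2, efficiency 90≥84).
#10: dominated by #5 (cost 279≤485, torque 36.9≥26.2, efficiency 90≥85).
#11: not dominated (best efficiency).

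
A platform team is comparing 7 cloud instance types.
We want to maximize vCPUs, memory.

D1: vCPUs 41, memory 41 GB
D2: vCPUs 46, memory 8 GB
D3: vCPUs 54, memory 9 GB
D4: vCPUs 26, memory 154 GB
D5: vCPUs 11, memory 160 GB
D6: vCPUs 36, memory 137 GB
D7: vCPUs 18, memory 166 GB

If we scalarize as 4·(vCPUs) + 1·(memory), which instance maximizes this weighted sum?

D1: 4·41 + 1·41 = 205
D2: 4·46 + 1·8 = 192
D3: 4·54 + 1·9 = 225
D4: 4·26 + 1·154 = 258
D5: 4·11 + 1·160 = 204
D6: 4·36 + 1·137 = 281
D7: 4·18 + 1·166 = 238
Highest: D6 at 281.

D6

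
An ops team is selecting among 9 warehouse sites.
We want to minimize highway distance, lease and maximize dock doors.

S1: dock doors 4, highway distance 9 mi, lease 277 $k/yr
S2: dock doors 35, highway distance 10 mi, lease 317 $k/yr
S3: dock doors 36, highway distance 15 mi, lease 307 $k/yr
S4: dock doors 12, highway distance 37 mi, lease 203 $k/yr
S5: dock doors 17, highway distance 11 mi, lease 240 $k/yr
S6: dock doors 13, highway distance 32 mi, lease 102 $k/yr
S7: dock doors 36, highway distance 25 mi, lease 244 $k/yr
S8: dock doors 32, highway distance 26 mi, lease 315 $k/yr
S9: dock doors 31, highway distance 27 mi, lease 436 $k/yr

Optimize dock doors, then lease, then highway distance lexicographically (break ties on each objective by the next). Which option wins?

First maximize dock doors: best is 36, kept {S3, S7}.
Then minimize lease: best is 244, kept {S7}.

S7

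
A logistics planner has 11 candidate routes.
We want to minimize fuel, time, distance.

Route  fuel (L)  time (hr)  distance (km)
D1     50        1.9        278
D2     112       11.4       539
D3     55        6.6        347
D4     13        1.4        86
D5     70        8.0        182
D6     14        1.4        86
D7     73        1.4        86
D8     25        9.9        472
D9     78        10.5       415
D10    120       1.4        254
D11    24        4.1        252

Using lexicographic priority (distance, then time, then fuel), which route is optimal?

First minimize distance: best is 86, kept {D4, D6, D7}.
Then minimize time: best is 1.4, kept {D4, D6, D7}.
Then minimize fuel: best is 13, kept {D4}.

D4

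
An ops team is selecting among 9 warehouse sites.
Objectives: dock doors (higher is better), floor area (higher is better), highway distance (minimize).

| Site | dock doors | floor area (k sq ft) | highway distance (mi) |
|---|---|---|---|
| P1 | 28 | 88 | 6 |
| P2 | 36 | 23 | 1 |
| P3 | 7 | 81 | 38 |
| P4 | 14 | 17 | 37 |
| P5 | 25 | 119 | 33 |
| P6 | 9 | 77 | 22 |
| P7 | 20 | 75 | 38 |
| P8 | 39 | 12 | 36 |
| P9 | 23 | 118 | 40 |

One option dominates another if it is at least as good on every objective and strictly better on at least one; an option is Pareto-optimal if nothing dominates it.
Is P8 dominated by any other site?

P1: worse on dock doors (28 vs 39).
P2: worse on dock doors (36 vs 39).
P3: worse on dock doors (7 vs 39).
P4: worse on dock doors (14 vs 39).
P5: worse on dock doors (25 vs 39).
P6: worse on dock doors (9 vs 39).
P7: worse on dock doors (20 vs 39).
P9: worse on dock doors (23 vs 39).
No option is at least as good as P8 on every objective and strictly better on one.

No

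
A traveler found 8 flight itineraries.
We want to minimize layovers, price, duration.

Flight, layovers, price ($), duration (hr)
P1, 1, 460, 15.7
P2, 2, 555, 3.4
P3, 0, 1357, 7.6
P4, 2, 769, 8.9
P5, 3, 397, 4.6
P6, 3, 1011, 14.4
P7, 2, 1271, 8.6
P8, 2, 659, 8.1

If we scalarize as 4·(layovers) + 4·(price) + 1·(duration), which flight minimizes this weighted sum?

P5

P1: 4·1 + 4·460 + 1·15.7 = 1859.7
P2: 4·2 + 4·555 + 1·3.4 = 2231.4
P3: 4·0 + 4·1357 + 1·7.6 = 5435.6
P4: 4·2 + 4·769 + 1·8.9 = 3092.9
P5: 4·3 + 4·397 + 1·4.6 = 1604.6
P6: 4·3 + 4·1011 + 1·14.4 = 4070.4
P7: 4·2 + 4·1271 + 1·8.6 = 5100.6
P8: 4·2 + 4·659 + 1·8.1 = 2652.1
Lowest: P5 at 1604.6.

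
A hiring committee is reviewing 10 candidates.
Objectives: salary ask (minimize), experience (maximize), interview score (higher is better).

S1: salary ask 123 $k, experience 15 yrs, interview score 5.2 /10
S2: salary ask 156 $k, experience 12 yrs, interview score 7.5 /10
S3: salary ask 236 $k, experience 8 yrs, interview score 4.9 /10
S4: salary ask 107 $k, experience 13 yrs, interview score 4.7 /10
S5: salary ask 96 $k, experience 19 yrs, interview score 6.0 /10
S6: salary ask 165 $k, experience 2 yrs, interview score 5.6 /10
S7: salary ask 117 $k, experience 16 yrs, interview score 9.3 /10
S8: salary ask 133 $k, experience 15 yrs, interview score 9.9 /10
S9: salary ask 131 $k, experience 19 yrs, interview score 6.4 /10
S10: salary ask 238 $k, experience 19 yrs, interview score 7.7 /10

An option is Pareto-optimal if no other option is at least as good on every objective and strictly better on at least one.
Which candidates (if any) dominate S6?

S2: salary ask 156≤165, experience 12≥2, interview score 7.5≥5.6 — dominates S6.
S5: salary ask 96≤165, experience 19≥2, interview score 6.0≥5.6 — dominates S6.
S7: salary ask 117≤165, experience 16≥2, interview score 9.3≥5.6 — dominates S6.
S8: salary ask 133≤165, experience 15≥2, interview score 9.9≥5.6 — dominates S6.
S9: salary ask 131≤165, experience 19≥2, interview score 6.4≥5.6 — dominates S6.
Others (S1, S3, S4, S10) are each worse than S6 on at least one objective.

S2, S5, S7, S8, S9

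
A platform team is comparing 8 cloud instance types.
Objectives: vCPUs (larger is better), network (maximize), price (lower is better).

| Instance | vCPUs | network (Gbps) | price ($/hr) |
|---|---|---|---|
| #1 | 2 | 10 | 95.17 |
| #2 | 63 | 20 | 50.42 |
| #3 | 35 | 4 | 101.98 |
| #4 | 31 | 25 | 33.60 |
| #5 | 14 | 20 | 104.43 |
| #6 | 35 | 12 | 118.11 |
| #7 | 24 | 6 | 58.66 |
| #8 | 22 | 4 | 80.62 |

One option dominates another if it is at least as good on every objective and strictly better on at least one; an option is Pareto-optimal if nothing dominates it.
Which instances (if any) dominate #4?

none

#1: worse on vCPUs (2 vs 31).
#2: worse on network (20 vs 25).
#3: worse on network (4 vs 25).
#5: worse on vCPUs (14 vs 31).
#6: worse on network (12 vs 25).
#7: worse on vCPUs (24 vs 31).
#8: worse on vCPUs (22 vs 31).
No option dominates #4.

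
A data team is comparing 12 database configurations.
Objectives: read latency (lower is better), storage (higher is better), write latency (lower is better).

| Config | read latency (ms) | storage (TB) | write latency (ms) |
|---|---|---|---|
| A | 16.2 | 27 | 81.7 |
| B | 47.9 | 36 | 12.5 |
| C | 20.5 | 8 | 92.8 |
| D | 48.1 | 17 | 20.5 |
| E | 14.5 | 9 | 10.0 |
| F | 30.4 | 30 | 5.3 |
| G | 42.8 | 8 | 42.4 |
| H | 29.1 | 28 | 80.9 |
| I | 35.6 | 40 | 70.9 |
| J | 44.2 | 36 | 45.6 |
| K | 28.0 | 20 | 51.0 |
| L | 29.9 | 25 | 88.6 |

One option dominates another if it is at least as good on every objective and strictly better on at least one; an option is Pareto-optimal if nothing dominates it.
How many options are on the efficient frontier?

8

A: not dominated.
B: not dominated.
C: dominated by A (read latency 16.2≤20.5, storage 27≥8, write latency 81.7≤92.8).
D: dominated by B (read latency 47.9≤48.1, storage 36≥17, write latency 12.5≤20.5).
E: not dominated (best read latency).
F: not dominated (best write latency).
G: dominated by E (read latency 14.5≤42.8, storage 9≥8, write latency 10.0≤42.4).
H: not dominated.
I: not dominated (best storage).
J: not dominated.
K: not dominated.
L: dominated by A (read latency 16.2≤29.9, storage 27≥25, write latency 81.7≤88.6).
Pareto-optimal: A, B, E, F, H, I, J, K → 8.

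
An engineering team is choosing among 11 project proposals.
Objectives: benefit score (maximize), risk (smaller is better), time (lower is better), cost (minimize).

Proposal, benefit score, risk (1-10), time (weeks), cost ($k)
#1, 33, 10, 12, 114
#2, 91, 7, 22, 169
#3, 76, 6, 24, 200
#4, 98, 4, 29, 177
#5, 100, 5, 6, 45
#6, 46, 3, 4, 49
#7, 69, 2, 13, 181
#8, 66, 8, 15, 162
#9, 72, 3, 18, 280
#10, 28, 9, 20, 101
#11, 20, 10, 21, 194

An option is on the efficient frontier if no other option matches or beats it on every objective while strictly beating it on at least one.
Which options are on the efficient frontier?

#1: dominated by #5 (benefit score 100≥33, risk 5≤10, time 6≤12, cost 45≤114).
#2: dominated by #5 (benefit score 100≥91, risk 5≤7, time 6≤22, cost 45≤169).
#3: dominated by #5 (benefit score 100≥76, risk 5≤6, time 6≤24, cost 45≤200).
#4: not dominated.
#5: not dominated (best benefit score).
#6: not dominated (best time).
#7: not dominated (best risk).
#8: dominated by #5 (benefit score 100≥66, risk 5≤8, time 6≤15, cost 45≤162).
#9: not dominated.
#10: dominated by #5 (benefit score 100≥28, risk 5≤9, time 6≤20, cost 45≤101).
#11: dominated by #1 (benefit score 33≥20, risk 10≤10, time 12≤21, cost 114≤194).

#4, #5, #6, #7, #9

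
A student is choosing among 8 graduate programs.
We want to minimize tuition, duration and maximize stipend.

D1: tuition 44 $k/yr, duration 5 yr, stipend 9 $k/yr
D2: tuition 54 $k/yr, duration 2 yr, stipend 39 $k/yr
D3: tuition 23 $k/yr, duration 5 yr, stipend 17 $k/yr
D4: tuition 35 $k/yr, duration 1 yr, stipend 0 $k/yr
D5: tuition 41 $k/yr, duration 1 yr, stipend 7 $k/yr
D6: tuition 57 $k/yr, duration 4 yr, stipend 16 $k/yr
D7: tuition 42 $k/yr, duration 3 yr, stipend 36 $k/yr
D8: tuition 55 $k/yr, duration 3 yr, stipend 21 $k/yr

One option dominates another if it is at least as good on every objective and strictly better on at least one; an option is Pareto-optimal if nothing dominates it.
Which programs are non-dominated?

D2, D3, D4, D5, D7

D1: dominated by D3 (tuition 23≤44, duration 5≤5, stipend 17≥9).
D2: not dominated (best stipend).
D3: not dominated (best tuition).
D4: not dominated.
D5: not dominated.
D6: dominated by D2 (tuition 54≤57, duration 2≤4, stipend 39≥16).
D7: not dominated.
D8: dominated by D2 (tuition 54≤55, duration 2≤3, stipend 39≥21).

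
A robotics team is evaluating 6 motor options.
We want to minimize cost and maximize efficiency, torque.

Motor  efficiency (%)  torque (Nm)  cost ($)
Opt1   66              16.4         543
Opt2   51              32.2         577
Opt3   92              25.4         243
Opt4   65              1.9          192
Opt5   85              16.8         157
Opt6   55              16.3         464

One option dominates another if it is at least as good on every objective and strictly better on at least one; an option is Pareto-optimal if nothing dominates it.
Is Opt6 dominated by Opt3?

Opt3 vs Opt6: efficiency 92≥55, torque 25.4≥16.3, cost 243≤464 — Opt3 is at least as good on every objective with at least one strict improvement.

Yes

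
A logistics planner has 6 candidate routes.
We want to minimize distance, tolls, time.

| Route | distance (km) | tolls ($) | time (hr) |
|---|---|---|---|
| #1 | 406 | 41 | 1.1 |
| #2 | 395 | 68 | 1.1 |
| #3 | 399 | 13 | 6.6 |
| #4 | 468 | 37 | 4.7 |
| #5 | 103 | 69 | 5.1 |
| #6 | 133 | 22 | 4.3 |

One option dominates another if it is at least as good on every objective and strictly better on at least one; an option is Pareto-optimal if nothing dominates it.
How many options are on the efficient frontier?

#1: not dominated.
#2: not dominated.
#3: not dominated (best tolls).
#4: dominated by #6 (distance 133≤468, tolls 22≤37, time 4.3≤4.7).
#5: not dominated (best distance).
#6: not dominated.
Pareto-optimal: #1, #2, #3, #5, #6 → 5.

5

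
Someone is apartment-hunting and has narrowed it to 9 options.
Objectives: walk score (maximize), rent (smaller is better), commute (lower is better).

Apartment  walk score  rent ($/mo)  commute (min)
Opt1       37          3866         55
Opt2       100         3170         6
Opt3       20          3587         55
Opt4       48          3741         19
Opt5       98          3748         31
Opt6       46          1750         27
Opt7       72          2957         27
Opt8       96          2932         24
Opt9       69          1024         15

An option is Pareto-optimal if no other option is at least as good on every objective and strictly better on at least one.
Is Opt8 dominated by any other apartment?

Opt1: worse on walk score (37 vs 96).
Opt2: worse on rent (3170 vs 2932).
Opt3: worse on walk score (20 vs 96).
Opt4: worse on walk score (48 vs 96).
Opt5: worse on rent (3748 vs 2932).
Opt6: worse on walk score (46 vs 96).
Opt7: worse on walk score (72 vs 96).
Opt9: worse on walk score (69 vs 96).
No option is at least as good as Opt8 on every objective and strictly better on one.

No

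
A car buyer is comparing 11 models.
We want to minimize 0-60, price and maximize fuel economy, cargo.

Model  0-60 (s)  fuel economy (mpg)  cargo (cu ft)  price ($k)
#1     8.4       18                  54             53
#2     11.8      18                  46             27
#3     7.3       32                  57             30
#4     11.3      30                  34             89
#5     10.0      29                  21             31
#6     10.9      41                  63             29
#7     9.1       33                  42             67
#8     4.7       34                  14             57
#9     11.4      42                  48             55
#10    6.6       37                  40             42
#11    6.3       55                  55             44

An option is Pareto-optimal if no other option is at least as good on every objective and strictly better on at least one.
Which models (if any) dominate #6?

none

#1: worse on fuel economy (18 vs 41).
#2: worse on 0-60 (11.8 vs 10.9).
#3: worse on fuel economy (32 vs 41).
#4: worse on 0-60 (11.3 vs 10.9).
#5: worse on fuel economy (29 vs 41).
#7: worse on fuel economy (33 vs 41).
#8: worse on fuel economy (34 vs 41).
#9: worse on 0-60 (11.4 vs 10.9).
#10: worse on fuel economy (37 vs 41).
#11: worse on cargo (55 vs 63).
No option dominates #6.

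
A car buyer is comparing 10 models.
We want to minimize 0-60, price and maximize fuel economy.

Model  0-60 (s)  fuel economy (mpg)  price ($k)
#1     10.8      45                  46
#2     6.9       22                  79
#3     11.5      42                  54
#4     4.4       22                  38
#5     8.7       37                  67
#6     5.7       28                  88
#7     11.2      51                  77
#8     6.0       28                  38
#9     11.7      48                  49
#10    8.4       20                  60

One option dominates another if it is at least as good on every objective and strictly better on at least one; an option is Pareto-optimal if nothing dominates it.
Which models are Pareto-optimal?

#1, #4, #5, #6, #7, #8, #9

#1: not dominated.
#2: dominated by #4 (0-60 4.4≤6.9, fuel economy 22≥22, price 38≤79).
#3: dominated by #1 (0-60 10.8≤11.5, fuel economy 45≥42, price 46≤54).
#4: not dominated (best 0-60).
#5: not dominated.
#6: not dominated.
#7: not dominated (best fuel economy).
#8: not dominated.
#9: not dominated.
#10: dominated by #4 (0-60 4.4≤8.4, fuel economy 22≥20, price 38≤60).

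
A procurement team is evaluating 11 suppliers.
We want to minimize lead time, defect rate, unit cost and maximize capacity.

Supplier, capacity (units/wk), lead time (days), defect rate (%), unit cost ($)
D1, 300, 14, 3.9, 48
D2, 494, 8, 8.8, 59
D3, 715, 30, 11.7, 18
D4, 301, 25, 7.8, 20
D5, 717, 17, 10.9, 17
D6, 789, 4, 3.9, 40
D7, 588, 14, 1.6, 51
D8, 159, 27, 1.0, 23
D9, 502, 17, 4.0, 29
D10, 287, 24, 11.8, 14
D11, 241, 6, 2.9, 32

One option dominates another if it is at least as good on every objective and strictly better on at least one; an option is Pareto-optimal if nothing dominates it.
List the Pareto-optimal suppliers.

D4, D5, D6, D7, D8, D9, D10, D11

D1: dominated by D6 (capacity 789≥300, lead time 4≤14, defect rate 3.9≤3.9, unit cost 40≤48).
D2: dominated by D6 (capacity 789≥494, lead time 4≤8, defect rate 3.9≤8.8, unit cost 40≤59).
D3: dominated by D5 (capacity 717≥715, lead time 17≤30, defect rate 10.9≤11.7, unit cost 17≤18).
D4: not dominated.
D5: not dominated.
D6: not dominated (best capacity).
D7: not dominated.
D8: not dominated (best defect rate).
D9: not dominated.
D10: not dominated (best unit cost).
D11: not dominated.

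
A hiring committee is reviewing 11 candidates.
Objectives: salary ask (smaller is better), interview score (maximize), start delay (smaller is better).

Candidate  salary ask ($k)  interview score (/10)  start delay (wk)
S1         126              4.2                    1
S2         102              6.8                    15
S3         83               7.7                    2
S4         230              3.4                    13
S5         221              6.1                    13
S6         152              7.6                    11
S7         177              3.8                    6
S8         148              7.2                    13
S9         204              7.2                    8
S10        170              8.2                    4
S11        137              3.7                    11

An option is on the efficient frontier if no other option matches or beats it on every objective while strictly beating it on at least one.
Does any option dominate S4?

S1 vs S4: salary ask 126≤230, interview score 4.2≥3.4, start delay 1≤13 — S1 is at least as good on every objective and strictly better on at least one, so S1 dominates S4.

Yes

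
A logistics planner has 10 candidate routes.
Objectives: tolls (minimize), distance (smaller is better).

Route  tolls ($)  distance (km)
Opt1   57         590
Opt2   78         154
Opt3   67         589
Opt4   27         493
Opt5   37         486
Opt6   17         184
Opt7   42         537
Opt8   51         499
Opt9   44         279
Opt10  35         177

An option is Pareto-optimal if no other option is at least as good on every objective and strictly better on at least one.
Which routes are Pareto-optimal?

Opt1: dominated by Opt4 (tolls 27≤57, distance 493≤590).
Opt2: not dominated (best distance).
Opt3: dominated by Opt4 (tolls 27≤67, distance 493≤589).
Opt4: dominated by Opt6 (tolls 17≤27, distance 184≤493).
Opt5: dominated by Opt6 (tolls 17≤37, distance 184≤486).
Opt6: not dominated (best tolls).
Opt7: dominated by Opt4 (tolls 27≤42, distance 493≤537).
Opt8: dominated by Opt4 (tolls 27≤51, distance 493≤499).
Opt9: dominated by Opt6 (tolls 17≤44, distance 184≤279).
Opt10: not dominated.

Opt2, Opt6, Opt10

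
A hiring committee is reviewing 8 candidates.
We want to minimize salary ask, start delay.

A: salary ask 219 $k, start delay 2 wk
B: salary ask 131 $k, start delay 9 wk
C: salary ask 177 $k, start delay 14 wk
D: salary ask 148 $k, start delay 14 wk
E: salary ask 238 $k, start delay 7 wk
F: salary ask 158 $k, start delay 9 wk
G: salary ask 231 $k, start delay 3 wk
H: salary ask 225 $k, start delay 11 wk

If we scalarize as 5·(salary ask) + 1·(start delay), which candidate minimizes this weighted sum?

A: 5·219 + 1·2 = 1097
B: 5·131 + 1·9 = 664
C: 5·177 + 1·14 = 899
D: 5·148 + 1·14 = 754
E: 5·238 + 1·7 = 1197
F: 5·158 + 1·9 = 799
G: 5·231 + 1·3 = 1158
H: 5·225 + 1·11 = 1136
Lowest: B at 664.

B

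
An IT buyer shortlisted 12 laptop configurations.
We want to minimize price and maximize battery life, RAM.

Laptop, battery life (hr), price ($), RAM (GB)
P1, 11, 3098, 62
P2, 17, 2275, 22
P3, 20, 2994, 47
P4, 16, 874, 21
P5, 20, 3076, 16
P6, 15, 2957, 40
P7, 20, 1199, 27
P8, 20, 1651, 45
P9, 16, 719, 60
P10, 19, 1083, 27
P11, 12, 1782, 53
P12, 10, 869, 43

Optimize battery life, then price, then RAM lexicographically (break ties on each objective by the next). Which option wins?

First maximize battery life: best is 20, kept {P3, P5, P7, P8}.
Then minimize price: best is 1199, kept {P7}.

P7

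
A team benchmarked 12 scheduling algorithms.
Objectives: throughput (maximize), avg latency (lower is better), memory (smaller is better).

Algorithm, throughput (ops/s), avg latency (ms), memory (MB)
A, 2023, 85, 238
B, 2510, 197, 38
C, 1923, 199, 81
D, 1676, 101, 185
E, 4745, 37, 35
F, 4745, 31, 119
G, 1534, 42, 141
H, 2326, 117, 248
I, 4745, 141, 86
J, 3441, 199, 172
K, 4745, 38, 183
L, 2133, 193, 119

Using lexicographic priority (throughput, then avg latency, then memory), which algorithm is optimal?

F

First maximize throughput: best is 4745, kept {E, F, I, K}.
Then minimize avg latency: best is 31, kept {F}.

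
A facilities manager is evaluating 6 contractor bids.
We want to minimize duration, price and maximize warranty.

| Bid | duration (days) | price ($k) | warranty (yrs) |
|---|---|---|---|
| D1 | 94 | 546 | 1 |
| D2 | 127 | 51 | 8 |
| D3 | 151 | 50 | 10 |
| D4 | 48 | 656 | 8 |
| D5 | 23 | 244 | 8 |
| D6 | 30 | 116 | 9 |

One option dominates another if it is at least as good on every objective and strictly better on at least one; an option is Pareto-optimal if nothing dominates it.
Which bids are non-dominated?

D1: dominated by D5 (duration 23≤94, price 244≤546, warranty 8≥1).
D2: not dominated.
D3: not dominated (best price).
D4: dominated by D5 (duration 23≤48, price 244≤656, warranty 8≥8).
D5: not dominated (best duration).
D6: not dominated.

D2, D3, D5, D6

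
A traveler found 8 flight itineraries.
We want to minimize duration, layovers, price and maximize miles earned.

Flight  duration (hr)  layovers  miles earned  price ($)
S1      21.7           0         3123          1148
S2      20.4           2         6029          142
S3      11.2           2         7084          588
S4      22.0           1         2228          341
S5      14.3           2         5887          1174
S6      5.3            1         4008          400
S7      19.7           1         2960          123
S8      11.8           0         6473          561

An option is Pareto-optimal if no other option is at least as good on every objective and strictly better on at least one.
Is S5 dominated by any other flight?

Yes

S3 vs S5: duration 11.2≤14.3, layovers 2≤2, miles earned 7084≥5887, price 588≤1174 — S3 is at least as good on every objective and strictly better on at least one, so S3 dominates S5.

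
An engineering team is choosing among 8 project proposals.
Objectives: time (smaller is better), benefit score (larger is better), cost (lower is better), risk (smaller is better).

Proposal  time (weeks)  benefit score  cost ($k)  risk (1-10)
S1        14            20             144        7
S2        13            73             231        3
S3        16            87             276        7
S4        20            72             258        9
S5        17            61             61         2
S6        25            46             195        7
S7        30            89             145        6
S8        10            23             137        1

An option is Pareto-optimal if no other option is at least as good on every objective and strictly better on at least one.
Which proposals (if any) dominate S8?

none

S1: worse on time (14 vs 10).
S2: worse on time (13 vs 10).
S3: worse on time (16 vs 10).
S4: worse on time (20 vs 10).
S5: worse on time (17 vs 10).
S6: worse on time (25 vs 10).
S7: worse on time (30 vs 10).
No option dominates S8.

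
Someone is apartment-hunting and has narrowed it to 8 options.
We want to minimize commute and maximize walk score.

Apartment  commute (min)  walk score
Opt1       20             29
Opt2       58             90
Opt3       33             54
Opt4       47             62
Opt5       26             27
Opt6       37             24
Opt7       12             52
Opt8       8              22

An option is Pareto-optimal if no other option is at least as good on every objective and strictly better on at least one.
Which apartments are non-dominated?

Opt1: dominated by Opt7 (commute 12≤20, walk score 52≥29).
Opt2: not dominated (best walk score).
Opt3: not dominated.
Opt4: not dominated.
Opt5: dominated by Opt1 (commute 20≤26, walk score 29≥27).
Opt6: dominated by Opt1 (commute 20≤37, walk score 29≥24).
Opt7: not dominated.
Opt8: not dominated (best commute).

Opt2, Opt3, Opt4, Opt7, Opt8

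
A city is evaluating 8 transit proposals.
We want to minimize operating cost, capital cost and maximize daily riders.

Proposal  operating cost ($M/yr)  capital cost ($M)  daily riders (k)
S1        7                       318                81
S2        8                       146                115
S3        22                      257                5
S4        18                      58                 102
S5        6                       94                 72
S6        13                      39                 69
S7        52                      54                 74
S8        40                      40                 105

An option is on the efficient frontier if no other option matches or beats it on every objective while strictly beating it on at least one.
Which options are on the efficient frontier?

S1, S2, S4, S5, S6, S8

S1: not dominated.
S2: not dominated (best daily riders).
S3: dominated by S2 (operating cost 8≤22, capital cost 146≤257, daily riders 115≥5).
S4: not dominated.
S5: not dominated (best operating cost).
S6: not dominated (best capital cost).
S7: dominated by S8 (operating cost 40≤52, capital cost 40≤54, daily riders 105≥74).
S8: not dominated.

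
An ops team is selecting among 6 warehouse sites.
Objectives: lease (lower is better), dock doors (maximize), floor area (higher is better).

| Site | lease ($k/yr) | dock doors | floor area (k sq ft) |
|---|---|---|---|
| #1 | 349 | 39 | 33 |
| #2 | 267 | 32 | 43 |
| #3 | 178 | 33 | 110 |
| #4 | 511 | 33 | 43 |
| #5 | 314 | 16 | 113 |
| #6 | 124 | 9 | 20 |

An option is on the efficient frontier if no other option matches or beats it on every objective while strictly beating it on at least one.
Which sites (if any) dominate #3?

#1: worse on lease (349 vs 178).
#2: worse on lease (267 vs 178).
#4: worse on lease (511 vs 178).
#5: worse on lease (314 vs 178).
#6: worse on dock doors (9 vs 33).
No option dominates #3.

none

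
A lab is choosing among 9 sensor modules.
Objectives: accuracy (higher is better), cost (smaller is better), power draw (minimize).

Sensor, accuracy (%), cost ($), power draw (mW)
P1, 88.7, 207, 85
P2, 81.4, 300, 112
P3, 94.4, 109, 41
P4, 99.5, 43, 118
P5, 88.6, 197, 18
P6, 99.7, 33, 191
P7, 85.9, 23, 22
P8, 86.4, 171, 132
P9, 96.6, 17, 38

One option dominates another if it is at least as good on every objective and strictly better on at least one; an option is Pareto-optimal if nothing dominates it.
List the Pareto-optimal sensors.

P4, P5, P6, P7, P9

P1: dominated by P3 (accuracy 94.4≥88.7, cost 109≤207, power draw 41≤85).
P2: dominated by P1 (accuracy 88.7≥81.4, cost 207≤300, power draw 85≤112).
P3: dominated by P9 (accuracy 96.6≥94.4, cost 17≤109, power draw 38≤41).
P4: not dominated.
P5: not dominated (best power draw).
P6: not dominated (best accuracy).
P7: not dominated.
P8: dominated by P3 (accuracy 94.4≥86.4, cost 109≤171, power draw 41≤132).
P9: not dominated (best cost).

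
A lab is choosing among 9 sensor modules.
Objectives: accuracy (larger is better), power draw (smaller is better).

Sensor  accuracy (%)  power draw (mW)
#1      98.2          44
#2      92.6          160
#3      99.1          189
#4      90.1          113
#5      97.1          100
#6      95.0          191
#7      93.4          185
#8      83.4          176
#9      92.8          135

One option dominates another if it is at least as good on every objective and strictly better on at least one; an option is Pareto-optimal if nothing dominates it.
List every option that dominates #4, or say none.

#1, #5

#1: accuracy 98.2≥90.1, power draw 44≤113 — dominates #4.
#5: accuracy 97.1≥90.1, power draw 100≤113 — dominates #4.
Others (#2, #3, #6, #7, #8, #9) are each worse than #4 on at least one objective.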